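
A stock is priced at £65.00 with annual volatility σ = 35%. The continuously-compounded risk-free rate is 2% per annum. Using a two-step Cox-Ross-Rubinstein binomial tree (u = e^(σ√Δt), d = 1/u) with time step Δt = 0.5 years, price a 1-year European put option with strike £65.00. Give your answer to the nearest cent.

CRR parameters: u = e^(σ√Δt) = e^(0.35·√0.5) = 1.2808, d = 1/u = 0.7808
Per-period rate: rΔt = 0.02·0.5 = 0.01, so R = e^0.01 = 1.0101
Risk-neutral probability p = (e^0.01 − 0.7808)/(1.2808 − 0.7808) = 0.2293/0.5000 = 0.4585
Terminal stock prices: S_uu = 106.6, S_ud = 65, S_dd = 39.62
Terminal payoffs (K − S): max(-41.63, 0) = 0, max(0, 0) = 0, max(25.38, 0) = 25.38
Node u (S = 83.25): V_u = e^(−0.01)·[0.4585·0.0000 + 0.5415·0.0000] = 0.0000
Node d (S = 50.75): V_d = e^(−0.01)·[0.4585·0.0000 + 0.5415·25.3769] = 13.6038
Node 0 (S = 65): V_0 = e^(−0.01)·[0.4585·0.0000 + 0.5415·13.6038] = 7.2926

£7.29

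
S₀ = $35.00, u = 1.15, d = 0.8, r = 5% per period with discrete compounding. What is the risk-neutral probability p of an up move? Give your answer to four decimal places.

p = 0.7143

Risk-neutral probability p = (1 + 0.05 − 0.8)/(1.15 − 0.8) = 0.2500/0.3500 = 0.7143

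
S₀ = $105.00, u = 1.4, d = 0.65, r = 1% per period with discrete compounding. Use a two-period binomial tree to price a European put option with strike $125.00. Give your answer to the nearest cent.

Risk-neutral probability p = (1 + 0.01 − 0.65)/(1.4 − 0.65) = 0.3600/0.7500 = 0.4800
Terminal stock prices: S_uu = 205.8, S_ud = 95.55, S_dd = 44.36
Terminal payoffs (K − S): max(-80.8, 0) = 0, max(29.45, 0) = 29.45, max(80.64, 0) = 80.64
Node u (S = 147): V_u = 1/1.01·[0.4800·0.0000 + 0.5200·29.4500] = 15.1624
Node d (S = 68.25): V_d = 1/1.01·[0.4800·29.4500 + 0.5200·80.6375] = 55.5124
Node 0 (S = 105): V_0 = 1/1.01·[0.4800·15.1624 + 0.5200·55.5124] = 35.7865

$35.79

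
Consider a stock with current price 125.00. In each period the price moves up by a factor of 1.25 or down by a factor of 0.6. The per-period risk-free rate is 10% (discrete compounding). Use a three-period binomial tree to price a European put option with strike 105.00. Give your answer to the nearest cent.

Risk-neutral probability p = (1 + 0.1 − 0.6)/(1.25 − 0.6) = 0.5000/0.6500 = 0.7692
Terminal stock prices: S_uuu = 244.1, S_uud = 117.2, S_udd = 56.25, S_ddd = 27
Terminal payoffs (K − S): max(-139.1, 0) = 0, max(-12.19, 0) = 0, max(48.75, 0) = 48.75, max(78, 0) = 78
Node uu (S = 195.3): V_uu = 1/1.1·[0.7692·0.0000 + 0.2308·0.0000] = 0.0000
Node ud (S = 93.75): V_ud = 1/1.1·[0.7692·0.0000 + 0.2308·48.7500] = 10.2273
Node dd (S = 45): V_dd = 1/1.1·[0.7692·48.7500 + 0.2308·78.0000] = 50.4545
Node u (S = 156.2): V_u = 1/1.1·[0.7692·0.0000 + 0.2308·10.2273] = 2.1456
Node d (S = 75): V_d = 1/1.1·[0.7692·10.2273 + 0.2308·50.4545] = 17.7368
Node 0 (S = 125): V_0 = 1/1.1·[0.7692·2.1456 + 0.2308·17.7368] = 5.2214

5.22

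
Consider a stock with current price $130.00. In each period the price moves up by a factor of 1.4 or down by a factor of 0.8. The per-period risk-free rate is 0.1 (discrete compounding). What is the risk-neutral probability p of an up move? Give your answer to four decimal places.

p = 0.5000

Risk-neutral probability p = (1 + 0.1 − 0.8)/(1.4 − 0.8) = 0.3000/0.6000 = 0.5000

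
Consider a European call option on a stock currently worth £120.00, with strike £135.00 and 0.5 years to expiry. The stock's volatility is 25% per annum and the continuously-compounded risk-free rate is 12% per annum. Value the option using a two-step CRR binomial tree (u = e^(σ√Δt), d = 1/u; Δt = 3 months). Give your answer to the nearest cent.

£6.26

CRR parameters: u = e^(σ√Δt) = e^(0.25·√0.25) = 1.1331, d = 1/u = 0.8825
Per-period rate: rΔt = 0.12·0.25 = 0.03, so R = e^0.03 = 1.0305
Risk-neutral probability p = (e^0.03 − 0.8825)/(1.1331 − 0.8825) = 0.1480/0.2507 = 0.5903
Terminal stock prices: S_uu = 154.1, S_ud = 120, S_dd = 93.46
Terminal payoffs (S − K): max(19.08, 0) = 19.08, max(-15, 0) = 0, max(-41.54, 0) = 0
Node u (S = 136): V_u = e^(−0.03)·[0.5903·19.0831 + 0.4097·0.0000] = 10.9317
Node d (S = 105.9): V_d = e^(−0.03)·[0.5903·0.0000 + 0.4097·0.0000] = 0.0000
Node 0 (S = 120): V_0 = e^(−0.03)·[0.5903·10.9317 + 0.4097·0.0000] = 6.2622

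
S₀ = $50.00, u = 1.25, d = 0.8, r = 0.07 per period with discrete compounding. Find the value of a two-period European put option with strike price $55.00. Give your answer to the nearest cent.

Risk-neutral probability p = (1 + 0.07 − 0.8)/(1.25 − 0.8) = 0.2700/0.4500 = 0.6000
Terminal stock prices: S_uu = 78.12, S_ud = 50, S_dd = 32
Terminal payoffs (K − S): max(-23.12, 0) = 0, max(5, 0) = 5, max(23, 0) = 23
Node u (S = 62.5): V_u = 1/1.07·[0.6000·0.0000 + 0.4000·5.0000] = 1.8692
Node d (S = 40): V_d = 1/1.07·[0.6000·5.0000 + 0.4000·23.0000] = 11.4019
Node 0 (S = 50): V_0 = 1/1.07·[0.6000·1.8692 + 0.4000·11.4019] = 5.3105

$5.31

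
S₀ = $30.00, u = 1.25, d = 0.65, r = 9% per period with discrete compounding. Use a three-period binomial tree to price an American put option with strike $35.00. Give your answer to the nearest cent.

$6.04

Risk-neutral probability p = (1 + 0.09 − 0.65)/(1.25 − 0.65) = 0.4400/0.6000 = 0.7333
Terminal stock prices: S_uuu = 58.59, S_uud = 30.47, S_udd = 15.84, S_ddd = 8.239
Terminal payoffs (K − S): max(-23.59, 0) = 0, max(4.531, 0) = 4.531, max(19.16, 0) = 19.16, max(26.76, 0) = 26.76
Node uu (S = 46.88): continuation = 1/1.09·[0.7333·0.0000 + 0.2667·4.5312] = 1.1086; exercise value = 0.0000 ≤ continuation, so V_uu = 1.1086
Node ud (S = 24.38): continuation = 1/1.09·[0.7333·4.5312 + 0.2667·19.1562] = 7.7351; exercise value = 10.6250 > continuation, so V_ud = 10.6250 (exercise)
Node dd (S = 12.68): continuation = 1/1.09·[0.7333·19.1562 + 0.2667·26.7613] = 19.4351; exercise value = 22.3250 > continuation, so V_dd = 22.3250 (exercise)
Node u (S = 37.5): continuation = 1/1.09·[0.7333·1.1086 + 0.2667·10.6250] = 3.3452; exercise value = 0.0000 ≤ continuation, so V_u = 3.3452
Node d (S = 19.5): continuation = 1/1.09·[0.7333·10.6250 + 0.2667·22.3250] = 12.6101; exercise value = 15.5000 > continuation, so V_d = 15.5000 (exercise)
Node 0 (S = 30): continuation = 1/1.09·[0.7333·3.3452 + 0.2667·15.5000] = 6.0426; exercise value = 5.0000 ≤ continuation, so V_0 = 6.0426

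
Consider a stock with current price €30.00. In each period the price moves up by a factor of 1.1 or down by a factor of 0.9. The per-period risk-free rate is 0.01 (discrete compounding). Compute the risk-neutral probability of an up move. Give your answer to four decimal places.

Risk-neutral probability p = (1 + 0.01 − 0.9)/(1.1 − 0.9) = 0.1100/0.2000 = 0.5500

p = 0.5500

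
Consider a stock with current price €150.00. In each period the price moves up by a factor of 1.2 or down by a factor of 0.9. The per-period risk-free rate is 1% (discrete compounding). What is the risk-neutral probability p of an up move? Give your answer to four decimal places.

Risk-neutral probability p = (1 + 0.01 − 0.9)/(1.2 − 0.9) = 0.1100/0.3000 = 0.3667

p = 0.3667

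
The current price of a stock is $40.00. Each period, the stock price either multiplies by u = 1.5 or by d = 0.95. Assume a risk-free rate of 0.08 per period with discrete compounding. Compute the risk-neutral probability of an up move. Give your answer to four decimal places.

p = 0.2364

Risk-neutral probability p = (1 + 0.08 − 0.95)/(1.5 − 0.95) = 0.1300/0.5500 = 0.2364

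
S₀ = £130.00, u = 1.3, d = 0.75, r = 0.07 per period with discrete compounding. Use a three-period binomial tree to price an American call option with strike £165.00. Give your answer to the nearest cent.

£19.39

Risk-neutral probability p = (1 + 0.07 − 0.75)/(1.3 − 0.75) = 0.3200/0.5500 = 0.5818
Terminal stock prices: S_uuu = 285.6, S_uud = 164.8, S_udd = 95.06, S_ddd = 54.84
Terminal payoffs (S − K): max(120.6, 0) = 120.6, max(-0.225, 0) = 0, max(-69.94, 0) = 0, max(-110.2, 0) = 0
Node uu (S = 219.7): continuation = 1/1.07·[0.5818·120.6100 + 0.4182·0.0000] = 65.5823; exercise value = 54.7000 ≤ continuation, so V_uu = 65.5823
Node ud (S = 126.8): continuation = 1/1.07·[0.5818·0.0000 + 0.4182·0.0000] = 0.0000; exercise value = 0.0000 ≤ continuation, so V_ud = 0.0000
Node dd (S = 73.12): continuation = 1/1.07·[0.5818·0.0000 + 0.4182·0.0000] = 0.0000; exercise value = 0.0000 ≤ continuation, so V_dd = 0.0000
Node u (S = 169): continuation = 1/1.07·[0.5818·65.5823 + 0.4182·0.0000] = 35.6607; exercise value = 4.0000 ≤ continuation, so V_u = 35.6607
Node d (S = 97.5): continuation = 1/1.07·[0.5818·0.0000 + 0.4182·0.0000] = 0.0000; exercise value = 0.0000 ≤ continuation, so V_d = 0.0000
Node 0 (S = 130): continuation = 1/1.07·[0.5818·35.6607 + 0.4182·0.0000] = 19.3907; exercise value = 0.0000 ≤ continuation, so V_0 = 19.3907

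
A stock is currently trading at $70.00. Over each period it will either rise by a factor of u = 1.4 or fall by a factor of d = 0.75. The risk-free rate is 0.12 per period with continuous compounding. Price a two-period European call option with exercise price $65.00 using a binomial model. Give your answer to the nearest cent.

Risk-neutral probability p = (e^0.12 − 0.75)/(1.4 − 0.75) = 0.3775/0.6500 = 0.5808
Terminal stock prices: S_uu = 137.2, S_ud = 73.5, S_dd = 39.38
Terminal payoffs (S − K): max(72.2, 0) = 72.2, max(8.5, 0) = 8.5, max(-25.62, 0) = 0
Node u (S = 98): V_u = e^(−0.12)·[0.5808·72.2000 + 0.4192·8.5000] = 40.3502
Node d (S = 52.5): V_d = e^(−0.12)·[0.5808·8.5000 + 0.4192·0.0000] = 4.3783
Node 0 (S = 70): V_0 = e^(−0.12)·[0.5808·40.3502 + 0.4192·4.3783] = 22.4120

$22.41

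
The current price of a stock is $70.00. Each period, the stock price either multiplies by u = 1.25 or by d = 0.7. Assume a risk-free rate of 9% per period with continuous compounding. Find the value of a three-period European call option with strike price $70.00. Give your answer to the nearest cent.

Risk-neutral probability p = (e^0.09 − 0.7)/(1.25 − 0.7) = 0.3942/0.5500 = 0.7167
Terminal stock prices: S_uuu = 136.7, S_uud = 76.56, S_udd = 42.87, S_ddd = 24.01
Terminal payoffs (S − K): max(66.72, 0) = 66.72, max(6.562, 0) = 6.562, max(-27.13, 0) = 0, max(-45.99, 0) = 0
Node uu (S = 109.4): V_uu = e^(−0.09)·[0.7167·66.7188 + 0.2833·6.5625] = 45.3998
Node ud (S = 61.25): V_ud = e^(−0.09)·[0.7167·6.5625 + 0.2833·0.0000] = 4.2984
Node dd (S = 34.3): V_dd = e^(−0.09)·[0.7167·0.0000 + 0.2833·0.0000] = 0.0000
Node u (S = 87.5): V_u = e^(−0.09)·[0.7167·45.3998 + 0.2833·4.2984] = 30.8497
Node d (S = 49): V_d = e^(−0.09)·[0.7167·4.2984 + 0.2833·0.0000] = 2.8154
Node 0 (S = 70): V_0 = e^(−0.09)·[0.7167·30.8497 + 0.2833·2.8154] = 20.9355

$20.94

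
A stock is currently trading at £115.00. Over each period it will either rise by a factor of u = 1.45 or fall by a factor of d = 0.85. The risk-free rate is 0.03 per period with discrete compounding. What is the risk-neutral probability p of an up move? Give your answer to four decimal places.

p = 0.3000

Risk-neutral probability p = (1 + 0.03 − 0.85)/(1.45 − 0.85) = 0.1800/0.6000 = 0.3000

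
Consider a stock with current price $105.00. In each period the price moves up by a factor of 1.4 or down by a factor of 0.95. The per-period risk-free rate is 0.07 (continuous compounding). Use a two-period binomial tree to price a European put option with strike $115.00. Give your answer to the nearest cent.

Risk-neutral probability p = (e^0.07 − 0.95)/(1.4 − 0.95) = 0.1225/0.4500 = 0.2722
Terminal stock prices: S_uu = 205.8, S_ud = 139.7, S_dd = 94.76
Terminal payoffs (K − S): max(-90.8, 0) = 0, max(-24.65, 0) = 0, max(20.24, 0) = 20.24
Node u (S = 147): V_u = e^(−0.07)·[0.2722·0.0000 + 0.7278·0.0000] = 0.0000
Node d (S = 99.75): V_d = e^(−0.07)·[0.2722·0.0000 + 0.7278·20.2375] = 13.7323
Node 0 (S = 105): V_0 = e^(−0.07)·[0.2722·0.0000 + 0.7278·13.7323] = 9.3182

$9.32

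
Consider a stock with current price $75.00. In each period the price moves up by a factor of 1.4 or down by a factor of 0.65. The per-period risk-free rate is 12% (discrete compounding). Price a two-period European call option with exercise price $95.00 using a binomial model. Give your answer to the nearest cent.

Risk-neutral probability p = (1 + 0.12 − 0.65)/(1.4 − 0.65) = 0.4700/0.7500 = 0.6267
Terminal stock prices: S_uu = 147, S_ud = 68.25, S_dd = 31.69
Terminal payoffs (S − K): max(52, 0) = 52, max(-26.75, 0) = 0, max(-63.31, 0) = 0
Node u (S = 105): V_u = 1/1.12·[0.6267·52.0000 + 0.3733·0.0000] = 29.0952
Node d (S = 48.75): V_d = 1/1.12·[0.6267·0.0000 + 0.3733·0.0000] = 0.0000
Node 0 (S = 75): V_0 = 1/1.12·[0.6267·29.0952 + 0.3733·0.0000] = 16.2795

$16.28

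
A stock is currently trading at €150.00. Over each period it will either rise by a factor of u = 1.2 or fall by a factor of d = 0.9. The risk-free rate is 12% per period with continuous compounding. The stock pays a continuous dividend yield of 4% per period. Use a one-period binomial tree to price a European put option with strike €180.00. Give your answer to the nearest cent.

€15.53

Per-period risk-free factor R = e^0.12 = 1.1275; dividend-adjusted growth = e^(0.12−0.04) = 1.0833.
Risk-neutral probability p = (1.0833 − 0.9)/(1.2 − 0.9) = 0.1833/0.3000 = 0.6110
Terminal stock prices: S_u = 180, S_d = 135
Terminal payoffs (K − S): max(0, 0) = 0, max(45, 0) = 45
Node 0 (S = 150): V_0 = e^(−0.12)·[0.6110·0.0000 + 0.3890·45.0000] = 15.5273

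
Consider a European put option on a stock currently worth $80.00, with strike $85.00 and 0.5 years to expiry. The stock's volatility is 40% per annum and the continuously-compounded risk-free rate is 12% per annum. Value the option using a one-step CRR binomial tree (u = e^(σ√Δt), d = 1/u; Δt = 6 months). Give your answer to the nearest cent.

$10.76

CRR parameters: u = e^(σ√Δt) = e^(0.4·√0.5) = 1.3269, d = 1/u = 0.7536
Per-period rate: rΔt = 0.12·0.5 = 0.06, so R = e^0.06 = 1.0618
Risk-neutral probability p = (e^0.06 − 0.7536)/(1.3269 − 0.7536) = 0.3082/0.5733 = 0.5376
Terminal stock prices: S_u = 106.2, S_d = 60.29
Terminal payoffs (K − S): max(-21.15, 0) = 0, max(24.71, 0) = 24.71
Node 0 (S = 80): V_0 = e^(−0.06)·[0.5376·0.0000 + 0.4624·24.7089] = 10.7595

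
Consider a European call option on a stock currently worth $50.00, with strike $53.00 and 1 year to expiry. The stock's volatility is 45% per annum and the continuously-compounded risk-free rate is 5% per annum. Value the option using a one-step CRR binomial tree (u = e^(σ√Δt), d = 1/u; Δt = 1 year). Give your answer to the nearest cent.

$10.75

CRR parameters: u = e^(σ√Δt) = e^(0.45·√1) = 1.5683, d = 1/u = 0.6376
Per-period rate: rΔt = 0.05·1 = 0.05, so R = e^0.05 = 1.0513
Risk-neutral probability p = (e^0.05 − 0.6376)/(1.5683 − 0.6376) = 0.4136/0.9307 = 0.4445
Terminal stock prices: S_u = 78.42, S_d = 31.88
Terminal payoffs (S − K): max(25.42, 0) = 25.42, max(-21.12, 0) = 0
Node 0 (S = 50): V_0 = e^(−0.05)·[0.4445·25.4156 + 0.5555·0.0000] = 10.7451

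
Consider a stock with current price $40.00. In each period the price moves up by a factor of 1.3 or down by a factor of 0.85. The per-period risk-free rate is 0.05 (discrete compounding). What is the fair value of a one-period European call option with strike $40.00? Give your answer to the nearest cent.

Risk-neutral probability p = (1 + 0.05 − 0.85)/(1.3 − 0.85) = 0.2000/0.4500 = 0.4444
Terminal stock prices: S_u = 52, S_d = 34
Terminal payoffs (S − K): max(12, 0) = 12, max(-6, 0) = 0
Node 0 (S = 40): V_0 = 1/1.05·[0.4444·12.0000 + 0.5556·0.0000] = 5.0794

$5.08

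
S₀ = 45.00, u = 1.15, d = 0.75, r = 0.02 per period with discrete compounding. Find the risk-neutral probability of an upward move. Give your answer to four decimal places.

Risk-neutral probability p = (1 + 0.02 − 0.75)/(1.15 − 0.75) = 0.2700/0.4000 = 0.6750

p = 0.6750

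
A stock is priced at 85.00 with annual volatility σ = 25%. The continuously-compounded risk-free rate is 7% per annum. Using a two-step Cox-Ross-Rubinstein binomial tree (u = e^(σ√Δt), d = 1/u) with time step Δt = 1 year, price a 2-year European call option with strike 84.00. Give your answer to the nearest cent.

16.92

CRR parameters: u = e^(σ√Δt) = e^(0.25·√1) = 1.2840, d = 1/u = 0.7788
Per-period rate: rΔt = 0.07·1 = 0.07, so R = e^0.07 = 1.0725
Risk-neutral probability p = (e^0.07 − 0.7788)/(1.2840 − 0.7788) = 0.2937/0.5052 = 0.5813
Terminal stock prices: S_uu = 140.1, S_ud = 85, S_dd = 51.56
Terminal payoffs (S − K): max(56.14, 0) = 56.14, max(1, 0) = 1, max(-32.44, 0) = 0
Node u (S = 109.1): V_u = e^(−0.07)·[0.5813·56.1413 + 0.4187·1.0000] = 30.8211
Node d (S = 66.2): V_d = e^(−0.07)·[0.5813·1.0000 + 0.4187·0.0000] = 0.5420
Node 0 (S = 85): V_0 = e^(−0.07)·[0.5813·30.8211 + 0.4187·0.5420] = 16.9178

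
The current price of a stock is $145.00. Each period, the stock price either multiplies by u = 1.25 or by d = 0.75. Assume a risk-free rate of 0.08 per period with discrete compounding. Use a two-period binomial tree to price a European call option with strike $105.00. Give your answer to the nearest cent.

$57.30

Risk-neutral probability p = (1 + 0.08 − 0.75)/(1.25 − 0.75) = 0.3300/0.5000 = 0.6600
Terminal stock prices: S_uu = 226.6, S_ud = 135.9, S_dd = 81.56
Terminal payoffs (S − K): max(121.6, 0) = 121.6, max(30.94, 0) = 30.94, max(-23.44, 0) = 0
Node u (S = 181.2): V_u = 1/1.08·[0.6600·121.5625 + 0.3400·30.9375] = 84.0278
Node d (S = 108.8): V_d = 1/1.08·[0.6600·30.9375 + 0.3400·0.0000] = 18.9062
Node 0 (S = 145): V_0 = 1/1.08·[0.6600·84.0278 + 0.3400·18.9062] = 57.3023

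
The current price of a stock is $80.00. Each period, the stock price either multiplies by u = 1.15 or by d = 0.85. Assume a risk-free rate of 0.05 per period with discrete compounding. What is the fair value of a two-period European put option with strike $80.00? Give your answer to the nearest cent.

$2.96

Risk-neutral probability p = (1 + 0.05 − 0.85)/(1.15 − 0.85) = 0.2000/0.3000 = 0.6667
Terminal stock prices: S_uu = 105.8, S_ud = 78.2, S_dd = 57.8
Terminal payoffs (K − S): max(-25.8, 0) = 0, max(1.8, 0) = 1.8, max(22.2, 0) = 22.2
Node u (S = 92): V_u = 1/1.05·[0.6667·0.0000 + 0.3333·1.8000] = 0.5714
Node d (S = 68): V_d = 1/1.05·[0.6667·1.8000 + 0.3333·22.2000] = 8.1905
Node 0 (S = 80): V_0 = 1/1.05·[0.6667·0.5714 + 0.3333·8.1905] = 2.9630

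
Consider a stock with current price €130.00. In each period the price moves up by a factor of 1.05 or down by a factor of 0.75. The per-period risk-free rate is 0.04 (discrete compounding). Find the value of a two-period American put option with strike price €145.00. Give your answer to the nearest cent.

Risk-neutral probability p = (1 + 0.04 − 0.75)/(1.05 − 0.75) = 0.2900/0.3000 = 0.9667
Terminal stock prices: S_uu = 143.3, S_ud = 102.4, S_dd = 73.12
Terminal payoffs (K − S): max(1.675, 0) = 1.675, max(42.62, 0) = 42.62, max(71.88, 0) = 71.88
Node u (S = 136.5): continuation = 1/1.04·[0.9667·1.6750 + 0.0333·42.6250] = 2.9231; exercise value = 8.5000 > continuation, so V_u = 8.5000 (exercise)
Node d (S = 97.5): continuation = 1/1.04·[0.9667·42.6250 + 0.0333·71.8750] = 41.9231; exercise value = 47.5000 > continuation, so V_d = 47.5000 (exercise)
Node 0 (S = 130): continuation = 1/1.04·[0.9667·8.5000 + 0.0333·47.5000] = 9.4231; exercise value = 15.0000 > continuation, so V_0 = 15.0000 (exercise)

€15.00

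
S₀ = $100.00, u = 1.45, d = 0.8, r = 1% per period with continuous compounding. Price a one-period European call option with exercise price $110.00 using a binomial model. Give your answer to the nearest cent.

$11.20

Risk-neutral probability p = (e^0.01 − 0.8)/(1.45 − 0.8) = 0.2101/0.6500 = 0.3232
Terminal stock prices: S_u = 145, S_d = 80
Terminal payoffs (S − K): max(35, 0) = 35, max(-30, 0) = 0
Node 0 (S = 100): V_0 = e^(−0.01)·[0.3232·35.0000 + 0.6768·0.0000] = 11.1979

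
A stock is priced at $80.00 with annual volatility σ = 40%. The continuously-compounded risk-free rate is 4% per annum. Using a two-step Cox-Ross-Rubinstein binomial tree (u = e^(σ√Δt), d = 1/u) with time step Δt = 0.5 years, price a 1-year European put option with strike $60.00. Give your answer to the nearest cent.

CRR parameters: u = e^(σ√Δt) = e^(0.4·√0.5) = 1.3269, d = 1/u = 0.7536
Per-period rate: rΔt = 0.04·0.5 = 0.02, so R = e^0.02 = 1.0202
Risk-neutral probability p = (e^0.02 − 0.7536)/(1.3269 − 0.7536) = 0.2666/0.5733 = 0.4650
Terminal stock prices: S_uu = 140.9, S_ud = 80, S_dd = 45.44
Terminal payoffs (K − S): max(-80.85, 0) = 0, max(-20, 0) = 0, max(14.56, 0) = 14.56
Node u (S = 106.2): V_u = e^(−0.02)·[0.4650·0.0000 + 0.5350·0.0000] = 0.0000
Node d (S = 60.29): V_d = e^(−0.02)·[0.4650·0.0000 + 0.5350·14.5623] = 7.6366
Node 0 (S = 80): V_0 = e^(−0.02)·[0.4650·0.0000 + 0.5350·7.6366] = 4.0047

$4.00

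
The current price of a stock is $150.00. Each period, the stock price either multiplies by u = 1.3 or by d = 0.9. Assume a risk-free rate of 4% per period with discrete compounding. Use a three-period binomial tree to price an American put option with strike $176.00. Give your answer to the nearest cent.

Risk-neutral probability p = (1 + 0.04 − 0.9)/(1.3 − 0.9) = 0.1400/0.4000 = 0.3500
Terminal stock prices: S_uuu = 329.6, S_uud = 228.2, S_udd = 158, S_ddd = 109.4
Terminal payoffs (K − S): max(-153.6, 0) = 0, max(-52.15, 0) = 0, max(18.05, 0) = 18.05, max(66.65, 0) = 66.65
Node uu (S = 253.5): continuation = 1/1.04·[0.3500·0.0000 + 0.6500·0.0000] = 0.0000; exercise value = 0.0000 ≤ continuation, so V_uu = 0.0000
Node ud (S = 175.5): continuation = 1/1.04·[0.3500·0.0000 + 0.6500·18.0500] = 11.2812; exercise value = 0.5000 ≤ continuation, so V_ud = 11.2812
Node dd (S = 121.5): continuation = 1/1.04·[0.3500·18.0500 + 0.6500·66.6500] = 47.7308; exercise value = 54.5000 > continuation, so V_dd = 54.5000 (exercise)
Node u (S = 195): continuation = 1/1.04·[0.3500·0.0000 + 0.6500·11.2812] = 7.0508; exercise value = 0.0000 ≤ continuation, so V_u = 7.0508
Node d (S = 135): continuation = 1/1.04·[0.3500·11.2812 + 0.6500·54.5000] = 37.8591; exercise value = 41.0000 > continuation, so V_d = 41.0000 (exercise)
Node 0 (S = 150): continuation = 1/1.04·[0.3500·7.0508 + 0.6500·41.0000] = 27.9979; exercise value = 26.0000 ≤ continuation, so V_0 = 27.9979

$28.00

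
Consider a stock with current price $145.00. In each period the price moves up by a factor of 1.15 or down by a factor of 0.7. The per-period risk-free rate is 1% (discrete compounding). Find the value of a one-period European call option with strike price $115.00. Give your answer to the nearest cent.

$35.30

Risk-neutral probability p = (1 + 0.01 − 0.7)/(1.15 − 0.7) = 0.3100/0.4500 = 0.6889
Terminal stock prices: S_u = 166.8, S_d = 101.5
Terminal payoffs (S − K): max(51.75, 0) = 51.75, max(-13.5, 0) = 0
Node 0 (S = 145): V_0 = 1/1.01·[0.6889·51.7500 + 0.3111·0.0000] = 35.2970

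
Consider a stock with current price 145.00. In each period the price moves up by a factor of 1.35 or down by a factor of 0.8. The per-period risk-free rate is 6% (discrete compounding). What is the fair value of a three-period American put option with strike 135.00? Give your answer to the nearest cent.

12.59

Risk-neutral probability p = (1 + 0.06 − 0.8)/(1.35 − 0.8) = 0.2600/0.5500 = 0.4727
Terminal stock prices: S_uuu = 356.8, S_uud = 211.4, S_udd = 125.3, S_ddd = 74.24
Terminal payoffs (K − S): max(-221.8, 0) = 0, max(-76.41, 0) = 0, max(9.72, 0) = 9.72, max(60.76, 0) = 60.76
Node uu (S = 264.3): continuation = 1/1.06·[0.4727·0.0000 + 0.5273·0.0000] = 0.0000; exercise value = 0.0000 ≤ continuation, so V_uu = 0.0000
Node ud (S = 156.6): continuation = 1/1.06·[0.4727·0.0000 + 0.5273·9.7200] = 4.8350; exercise value = 0.0000 ≤ continuation, so V_ud = 4.8350
Node dd (S = 92.8): continuation = 1/1.06·[0.4727·9.7200 + 0.5273·60.7600] = 34.5585; exercise value = 42.2000 > continuation, so V_dd = 42.2000 (exercise)
Node u (S = 195.8): continuation = 1/1.06·[0.4727·0.0000 + 0.5273·4.8350] = 2.4051; exercise value = 0.0000 ≤ continuation, so V_u = 2.4051
Node d (S = 116): continuation = 1/1.06·[0.4727·4.8350 + 0.5273·42.2000] = 23.1477; exercise value = 19.0000 ≤ continuation, so V_d = 23.1477
Node 0 (S = 145): continuation = 1/1.06·[0.4727·2.4051 + 0.5273·23.1477] = 12.5869; exercise value = 0.0000 ≤ continuation, so V_0 = 12.5869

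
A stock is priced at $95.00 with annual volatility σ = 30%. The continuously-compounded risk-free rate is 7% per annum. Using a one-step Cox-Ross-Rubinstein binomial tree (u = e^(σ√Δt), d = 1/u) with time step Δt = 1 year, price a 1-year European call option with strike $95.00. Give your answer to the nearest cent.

$16.88

CRR parameters: u = e^(σ√Δt) = e^(0.3·√1) = 1.3499, d = 1/u = 0.7408
Per-period rate: rΔt = 0.07·1 = 0.07, so R = e^0.07 = 1.0725
Risk-neutral probability p = (e^0.07 − 0.7408)/(1.3499 − 0.7408) = 0.3317/0.6090 = 0.5446
Terminal stock prices: S_u = 128.2, S_d = 70.38
Terminal payoffs (S − K): max(33.24, 0) = 33.24, max(-24.62, 0) = 0
Node 0 (S = 95): V_0 = e^(−0.07)·[0.5446·33.2366 + 0.4554·0.0000] = 16.8773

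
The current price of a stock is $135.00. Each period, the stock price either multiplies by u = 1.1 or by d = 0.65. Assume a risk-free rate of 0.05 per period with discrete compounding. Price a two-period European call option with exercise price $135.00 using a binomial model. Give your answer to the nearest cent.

$20.32

Risk-neutral probability p = (1 + 0.05 − 0.65)/(1.1 − 0.65) = 0.4000/0.4500 = 0.8889
Terminal stock prices: S_uu = 163.4, S_ud = 96.53, S_dd = 57.04
Terminal payoffs (S − K): max(28.35, 0) = 28.35, max(-38.47, 0) = 0, max(-77.96, 0) = 0
Node u (S = 148.5): V_u = 1/1.05·[0.8889·28.3500 + 0.1111·0.0000] = 24.0000
Node d (S = 87.75): V_d = 1/1.05·[0.8889·0.0000 + 0.1111·0.0000] = 0.0000
Node 0 (S = 135): V_0 = 1/1.05·[0.8889·24.0000 + 0.1111·0.0000] = 20.3175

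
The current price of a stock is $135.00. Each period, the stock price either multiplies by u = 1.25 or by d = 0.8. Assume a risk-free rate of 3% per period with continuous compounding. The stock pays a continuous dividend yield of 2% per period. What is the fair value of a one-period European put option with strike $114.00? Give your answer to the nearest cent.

Per-period risk-free factor R = e^0.03 = 1.0305; dividend-adjusted growth = e^(0.03−0.02) = 1.0101.
Risk-neutral probability p = (1.0101 − 0.8)/(1.25 − 0.8) = 0.2101/0.4500 = 0.4668
Terminal stock prices: S_u = 168.8, S_d = 108
Terminal payoffs (K − S): max(-54.75, 0) = 0, max(6, 0) = 6
Node 0 (S = 135): V_0 = e^(−0.03)·[0.4668·0.0000 + 0.5332·6.0000] = 3.1048

$3.10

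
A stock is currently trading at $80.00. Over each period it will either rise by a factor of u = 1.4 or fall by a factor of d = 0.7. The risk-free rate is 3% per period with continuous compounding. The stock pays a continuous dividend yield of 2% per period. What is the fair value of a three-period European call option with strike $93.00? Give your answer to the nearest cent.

$15.07

Per-period risk-free factor R = e^0.03 = 1.0305; dividend-adjusted growth = e^(0.03−0.02) = 1.0101.
Risk-neutral probability p = (1.0101 − 0.7)/(1.4 − 0.7) = 0.3101/0.7000 = 0.4429
Terminal stock prices: S_uuu = 219.5, S_uud = 109.8, S_udd = 54.88, S_ddd = 27.44
Terminal payoffs (S − K): max(126.5, 0) = 126.5, max(16.76, 0) = 16.76, max(-38.12, 0) = 0, max(-65.56, 0) = 0
Node uu (S = 156.8): V_uu = e^(−0.03)·[0.4429·126.5200 + 0.5571·16.7600] = 63.4437
Node ud (S = 78.4): V_ud = e^(−0.03)·[0.4429·16.7600 + 0.5571·0.0000] = 7.2041
Node dd (S = 39.2): V_dd = e^(−0.03)·[0.4429·0.0000 + 0.5571·0.0000] = 0.0000
Node u (S = 112): V_u = e^(−0.03)·[0.4429·63.4437 + 0.5571·7.2041] = 31.1651
Node d (S = 56): V_d = e^(−0.03)·[0.4429·7.2041 + 0.5571·0.0000] = 3.0966
Node 0 (S = 80): V_0 = e^(−0.03)·[0.4429·31.1651 + 0.5571·3.0966] = 15.0700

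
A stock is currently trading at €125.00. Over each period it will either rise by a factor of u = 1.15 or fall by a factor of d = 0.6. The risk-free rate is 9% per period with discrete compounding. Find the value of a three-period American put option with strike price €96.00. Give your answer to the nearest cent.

Risk-neutral probability p = (1 + 0.09 − 0.6)/(1.15 − 0.6) = 0.4900/0.5500 = 0.8909
Terminal stock prices: S_uuu = 190.1, S_uud = 99.19, S_udd = 51.75, S_ddd = 27
Terminal payoffs (K − S): max(-94.11, 0) = 0, max(-3.187, 0) = 0, max(44.25, 0) = 44.25, max(69, 0) = 69
Node uu (S = 165.3): continuation = 1/1.09·[0.8909·0.0000 + 0.1091·0.0000] = 0.0000; exercise value = 0.0000 ≤ continuation, so V_uu = 0.0000
Node ud (S = 86.25): continuation = 1/1.09·[0.8909·0.0000 + 0.1091·44.2500] = 4.4287; exercise value = 9.7500 > continuation, so V_ud = 9.7500 (exercise)
Node dd (S = 45): continuation = 1/1.09·[0.8909·44.2500 + 0.1091·69.0000] = 43.0734; exercise value = 51.0000 > continuation, so V_dd = 51.0000 (exercise)
Node u (S = 143.8): continuation = 1/1.09·[0.8909·0.0000 + 0.1091·9.7500] = 0.9758; exercise value = 0.0000 ≤ continuation, so V_u = 0.9758
Node d (S = 75): continuation = 1/1.09·[0.8909·9.7500 + 0.1091·51.0000] = 13.0734; exercise value = 21.0000 > continuation, so V_d = 21.0000 (exercise)
Node 0 (S = 125): continuation = 1/1.09·[0.8909·0.9758 + 0.1091·21.0000] = 2.8993; exercise value = 0.0000 ≤ continuation, so V_0 = 2.8993

€2.90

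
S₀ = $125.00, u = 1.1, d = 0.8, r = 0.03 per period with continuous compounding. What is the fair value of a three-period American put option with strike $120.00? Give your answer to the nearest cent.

$6.18

Risk-neutral probability p = (e^0.03 − 0.8)/(1.1 − 0.8) = 0.2305/0.3000 = 0.7682
Terminal stock prices: S_uuu = 166.4, S_uud = 121, S_udd = 88, S_ddd = 64
Terminal payoffs (K − S): max(-46.38, 0) = 0, max(-1, 0) = 0, max(32, 0) = 32, max(56, 0) = 56
Node uu (S = 151.3): continuation = e^(−0.03)·[0.7682·0.0000 + 0.2318·0.0000] = 0.0000; exercise value = 0.0000 ≤ continuation, so V_uu = 0.0000
Node ud (S = 110): continuation = e^(−0.03)·[0.7682·0.0000 + 0.2318·32.0000] = 7.1989; exercise value = 10.0000 > continuation, so V_ud = 10.0000 (exercise)
Node dd (S = 80): continuation = e^(−0.03)·[0.7682·32.0000 + 0.2318·56.0000] = 36.4535; exercise value = 40.0000 > continuation, so V_dd = 40.0000 (exercise)
Node u (S = 137.5): continuation = e^(−0.03)·[0.7682·0.0000 + 0.2318·10.0000] = 2.2497; exercise value = 0.0000 ≤ continuation, so V_u = 2.2497
Node d (S = 100): continuation = e^(−0.03)·[0.7682·10.0000 + 0.2318·40.0000] = 16.4535; exercise value = 20.0000 > continuation, so V_d = 20.0000 (exercise)
Node 0 (S = 125): continuation = e^(−0.03)·[0.7682·2.2497 + 0.2318·20.0000] = 6.1764; exercise value = 0.0000 ≤ continuation, so V_0 = 6.1764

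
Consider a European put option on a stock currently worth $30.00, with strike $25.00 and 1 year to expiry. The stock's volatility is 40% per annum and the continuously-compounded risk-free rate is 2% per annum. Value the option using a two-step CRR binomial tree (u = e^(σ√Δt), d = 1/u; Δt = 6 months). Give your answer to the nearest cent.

CRR parameters: u = e^(σ√Δt) = e^(0.4·√0.5) = 1.3269, d = 1/u = 0.7536
Per-period rate: rΔt = 0.02·0.5 = 0.01, so R = e^0.01 = 1.0101
Risk-neutral probability p = (e^0.01 − 0.7536)/(1.3269 − 0.7536) = 0.2564/0.5733 = 0.4473
Terminal stock prices: S_uu = 52.82, S_ud = 30, S_dd = 17.04
Terminal payoffs (K − S): max(-27.82, 0) = 0, max(-5, 0) = 0, max(7.961, 0) = 7.961
Node u (S = 39.81): V_u = e^(−0.01)·[0.4473·0.0000 + 0.5527·0.0000] = 0.0000
Node d (S = 22.61): V_d = e^(−0.01)·[0.4473·0.0000 + 0.5527·7.9609] = 4.3563
Node 0 (S = 30): V_0 = e^(−0.01)·[0.4473·0.0000 + 0.5527·4.3563] = 2.3838

$2.38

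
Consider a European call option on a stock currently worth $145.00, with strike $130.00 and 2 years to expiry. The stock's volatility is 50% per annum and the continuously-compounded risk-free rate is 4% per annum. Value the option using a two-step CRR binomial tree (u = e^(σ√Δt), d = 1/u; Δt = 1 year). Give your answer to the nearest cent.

$49.07

CRR parameters: u = e^(σ√Δt) = e^(0.5·√1) = 1.6487, d = 1/u = 0.6065
Per-period rate: rΔt = 0.04·1 = 0.04, so R = e^0.04 = 1.0408
Risk-neutral probability p = (e^0.04 − 0.6065)/(1.6487 − 0.6065) = 0.4343/1.0422 = 0.4167
Terminal stock prices: S_uu = 394.2, S_ud = 145, S_dd = 53.34
Terminal payoffs (S − K): max(264.2, 0) = 264.2, max(15, 0) = 15, max(-76.66, 0) = 0
Node u (S = 239.1): V_u = e^(−0.04)·[0.4167·264.1509 + 0.5833·15.0000] = 114.1620
Node d (S = 87.95): V_d = e^(−0.04)·[0.4167·15.0000 + 0.5833·0.0000] = 6.0054
Node 0 (S = 145): V_0 = e^(−0.04)·[0.4167·114.1620 + 0.5833·6.0054] = 49.0715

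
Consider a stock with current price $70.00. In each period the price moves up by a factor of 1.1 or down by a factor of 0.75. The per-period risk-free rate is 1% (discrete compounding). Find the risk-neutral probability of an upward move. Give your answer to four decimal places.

Risk-neutral probability p = (1 + 0.01 − 0.75)/(1.1 − 0.75) = 0.2600/0.3500 = 0.7429

p = 0.7429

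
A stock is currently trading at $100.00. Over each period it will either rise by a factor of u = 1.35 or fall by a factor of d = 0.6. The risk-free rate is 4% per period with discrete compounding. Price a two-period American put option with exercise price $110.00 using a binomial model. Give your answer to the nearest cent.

$26.37

Risk-neutral probability p = (1 + 0.04 − 0.6)/(1.35 − 0.6) = 0.4400/0.7500 = 0.5867
Terminal stock prices: S_uu = 182.3, S_ud = 81, S_dd = 36
Terminal payoffs (K − S): max(-72.25, 0) = 0, max(29, 0) = 29, max(74, 0) = 74
Node u (S = 135): continuation = 1/1.04·[0.5867·0.0000 + 0.4133·29.0000] = 11.5256; exercise value = 0.0000 ≤ continuation, so V_u = 11.5256
Node d (S = 60): continuation = 1/1.04·[0.5867·29.0000 + 0.4133·74.0000] = 45.7692; exercise value = 50.0000 > continuation, so V_d = 50.0000 (exercise)
Node 0 (S = 100): continuation = 1/1.04·[0.5867·11.5256 + 0.4133·50.0000] = 26.3734; exercise value = 10.0000 ≤ continuation, so V_0 = 26.3734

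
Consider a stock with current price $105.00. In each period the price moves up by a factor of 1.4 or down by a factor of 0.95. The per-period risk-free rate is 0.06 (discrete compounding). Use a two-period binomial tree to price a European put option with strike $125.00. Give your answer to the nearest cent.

Risk-neutral probability p = (1 + 0.06 − 0.95)/(1.4 − 0.95) = 0.1100/0.4500 = 0.2444
Terminal stock prices: S_uu = 205.8, S_ud = 139.7, S_dd = 94.76
Terminal payoffs (K − S): max(-80.8, 0) = 0, max(-14.65, 0) = 0, max(30.24, 0) = 30.24
Node u (S = 147): V_u = 1/1.06·[0.2444·0.0000 + 0.7556·0.0000] = 0.0000
Node d (S = 99.75): V_d = 1/1.06·[0.2444·0.0000 + 0.7556·30.2375] = 21.5529
Node 0 (S = 105): V_0 = 1/1.06·[0.2444·0.0000 + 0.7556·21.5529] = 15.3627

$15.36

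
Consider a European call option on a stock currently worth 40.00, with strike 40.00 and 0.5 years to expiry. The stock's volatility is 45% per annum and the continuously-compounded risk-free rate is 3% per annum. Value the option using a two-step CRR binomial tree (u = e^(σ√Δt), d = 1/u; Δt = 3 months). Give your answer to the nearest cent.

4.75

CRR parameters: u = e^(σ√Δt) = e^(0.45·√0.25) = 1.2523, d = 1/u = 0.7985
Per-period rate: rΔt = 0.03·0.25 = 0.0075, so R = e^0.0075 = 1.0075
Risk-neutral probability p = (e^0.0075 − 0.7985)/(1.2523 − 0.7985) = 0.2090/0.4538 = 0.4606
Terminal stock prices: S_uu = 62.73, S_ud = 40, S_dd = 25.51
Terminal payoffs (S − K): max(22.73, 0) = 22.73, max(0, 0) = 0, max(-14.49, 0) = 0
Node u (S = 50.09): V_u = e^(−0.0075)·[0.4606·22.7325 + 0.5394·0.0000] = 10.3918
Node d (S = 31.94): V_d = e^(−0.0075)·[0.4606·0.0000 + 0.5394·0.0000] = 0.0000
Node 0 (S = 40): V_0 = e^(−0.0075)·[0.4606·10.3918 + 0.5394·0.0000] = 4.7504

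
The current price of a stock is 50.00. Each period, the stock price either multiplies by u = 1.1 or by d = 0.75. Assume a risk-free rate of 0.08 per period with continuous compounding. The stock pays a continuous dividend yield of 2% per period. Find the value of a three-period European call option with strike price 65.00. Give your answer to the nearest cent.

Per-period risk-free factor R = e^0.08 = 1.0833; dividend-adjusted growth = e^(0.08−0.02) = 1.0618.
Risk-neutral probability p = (1.0618 − 0.75)/(1.1 − 0.75) = 0.3118/0.3500 = 0.8910
Terminal stock prices: S_uuu = 66.55, S_uud = 45.38, S_udd = 30.94, S_ddd = 21.09
Terminal payoffs (S − K): max(1.55, 0) = 1.55, max(-19.62, 0) = 0, max(-34.06, 0) = 0, max(-43.91, 0) = 0
Node uu (S = 60.5): V_uu = e^(−0.08)·[0.8910·1.5500 + 0.1090·0.0000] = 1.2748
Node ud (S = 41.25): V_ud = e^(−0.08)·[0.8910·0.0000 + 0.1090·0.0000] = 0.0000
Node dd (S = 28.12): V_dd = e^(−0.08)·[0.8910·0.0000 + 0.1090·0.0000] = 0.0000
Node u (S = 55): V_u = e^(−0.08)·[0.8910·1.2748 + 0.1090·0.0000] = 1.0485
Node d (S = 37.5): V_d = e^(−0.08)·[0.8910·0.0000 + 0.1090·0.0000] = 0.0000
Node 0 (S = 50): V_0 = e^(−0.08)·[0.8910·1.0485 + 0.1090·0.0000] = 0.8623

0.86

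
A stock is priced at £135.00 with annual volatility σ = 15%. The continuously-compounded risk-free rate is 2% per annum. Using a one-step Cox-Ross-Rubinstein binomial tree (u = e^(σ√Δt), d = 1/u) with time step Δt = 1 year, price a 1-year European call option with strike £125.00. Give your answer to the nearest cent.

CRR parameters: u = e^(σ√Δt) = e^(0.15·√1) = 1.1618, d = 1/u = 0.8607
Per-period rate: rΔt = 0.02·1 = 0.02, so R = e^0.02 = 1.0202
Risk-neutral probability p = (e^0.02 − 0.8607)/(1.1618 − 0.8607) = 0.1595/0.3011 = 0.5297
Terminal stock prices: S_u = 156.8, S_d = 116.2
Terminal payoffs (S − K): max(31.85, 0) = 31.85, max(-8.804, 0) = 0
Node 0 (S = 135): V_0 = e^(−0.02)·[0.5297·31.8476 + 0.4703·0.0000] = 16.5343

£16.53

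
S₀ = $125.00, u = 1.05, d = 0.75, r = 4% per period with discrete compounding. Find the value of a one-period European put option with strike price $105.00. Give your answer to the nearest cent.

Risk-neutral probability p = (1 + 0.04 − 0.75)/(1.05 − 0.75) = 0.2900/0.3000 = 0.9667
Terminal stock prices: S_u = 131.2, S_d = 93.75
Terminal payoffs (K − S): max(-26.25, 0) = 0, max(11.25, 0) = 11.25
Node 0 (S = 125): V_0 = 1/1.04·[0.9667·0.0000 + 0.0333·11.2500] = 0.3606

$0.36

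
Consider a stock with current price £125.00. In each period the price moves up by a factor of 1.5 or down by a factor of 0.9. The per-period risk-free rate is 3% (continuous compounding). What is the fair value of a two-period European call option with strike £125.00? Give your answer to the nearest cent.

Risk-neutral probability p = (e^0.03 − 0.9)/(1.5 − 0.9) = 0.1305/0.6000 = 0.2174
Terminal stock prices: S_uu = 281.2, S_ud = 168.8, S_dd = 101.2
Terminal payoffs (S − K): max(156.2, 0) = 156.2, max(43.75, 0) = 43.75, max(-23.75, 0) = 0
Node u (S = 187.5): V_u = e^(−0.03)·[0.2174·156.2500 + 0.7826·43.7500] = 66.1943
Node d (S = 112.5): V_d = e^(−0.03)·[0.2174·43.7500 + 0.7826·0.0000] = 9.2312
Node 0 (S = 125): V_0 = e^(−0.03)·[0.2174·66.1943 + 0.7826·9.2312] = 20.9775

£20.98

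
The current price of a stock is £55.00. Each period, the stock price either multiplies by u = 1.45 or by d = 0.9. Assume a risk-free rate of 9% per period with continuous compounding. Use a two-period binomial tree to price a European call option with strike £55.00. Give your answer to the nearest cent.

£12.71

Risk-neutral probability p = (e^0.09 − 0.9)/(1.45 − 0.9) = 0.1942/0.5500 = 0.3530
Terminal stock prices: S_uu = 115.6, S_ud = 71.78, S_dd = 44.55
Terminal payoffs (S − K): max(60.64, 0) = 60.64, max(16.78, 0) = 16.78, max(-10.45, 0) = 0
Node u (S = 79.75): V_u = e^(−0.09)·[0.3530·60.6375 + 0.6470·16.7750] = 29.4838
Node d (S = 49.5): V_d = e^(−0.09)·[0.3530·16.7750 + 0.6470·0.0000] = 5.4126
Node 0 (S = 55): V_0 = e^(−0.09)·[0.3530·29.4838 + 0.6470·5.4126] = 12.7135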